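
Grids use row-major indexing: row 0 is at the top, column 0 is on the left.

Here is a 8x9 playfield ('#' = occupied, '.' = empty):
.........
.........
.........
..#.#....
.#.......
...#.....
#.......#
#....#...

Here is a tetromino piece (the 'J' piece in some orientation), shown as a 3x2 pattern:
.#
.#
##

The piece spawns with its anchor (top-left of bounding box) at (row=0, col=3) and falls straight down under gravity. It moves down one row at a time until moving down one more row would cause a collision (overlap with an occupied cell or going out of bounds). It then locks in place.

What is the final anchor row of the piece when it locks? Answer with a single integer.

Answer: 0

Derivation:
Spawn at (row=0, col=3). Try each row:
  row 0: fits
  row 1: blocked -> lock at row 0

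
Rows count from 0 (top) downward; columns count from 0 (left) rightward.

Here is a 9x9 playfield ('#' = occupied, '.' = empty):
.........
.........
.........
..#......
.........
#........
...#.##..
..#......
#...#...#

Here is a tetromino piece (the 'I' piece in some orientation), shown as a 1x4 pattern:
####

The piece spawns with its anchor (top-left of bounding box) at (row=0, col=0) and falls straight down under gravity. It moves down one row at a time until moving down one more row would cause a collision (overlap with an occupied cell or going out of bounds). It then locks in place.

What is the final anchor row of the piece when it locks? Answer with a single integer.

Spawn at (row=0, col=0). Try each row:
  row 0: fits
  row 1: fits
  row 2: fits
  row 3: blocked -> lock at row 2

Answer: 2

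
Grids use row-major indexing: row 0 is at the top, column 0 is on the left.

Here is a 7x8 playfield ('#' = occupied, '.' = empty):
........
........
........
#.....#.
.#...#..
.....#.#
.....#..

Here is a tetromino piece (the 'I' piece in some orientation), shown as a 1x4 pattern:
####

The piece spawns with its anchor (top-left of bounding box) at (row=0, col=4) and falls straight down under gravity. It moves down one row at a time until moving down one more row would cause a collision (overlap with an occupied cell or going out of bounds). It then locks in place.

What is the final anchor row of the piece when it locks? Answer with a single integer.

Spawn at (row=0, col=4). Try each row:
  row 0: fits
  row 1: fits
  row 2: fits
  row 3: blocked -> lock at row 2

Answer: 2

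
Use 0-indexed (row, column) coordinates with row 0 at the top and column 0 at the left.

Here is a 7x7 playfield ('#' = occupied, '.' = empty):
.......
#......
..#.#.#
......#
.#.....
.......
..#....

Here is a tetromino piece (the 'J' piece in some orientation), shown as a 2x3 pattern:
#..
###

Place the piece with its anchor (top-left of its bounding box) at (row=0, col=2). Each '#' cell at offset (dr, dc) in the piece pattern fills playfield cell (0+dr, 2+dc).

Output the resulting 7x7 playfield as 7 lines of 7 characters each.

Fill (0+0,2+0) = (0,2)
Fill (0+1,2+0) = (1,2)
Fill (0+1,2+1) = (1,3)
Fill (0+1,2+2) = (1,4)

Answer: ..#....
#.###..
..#.#.#
......#
.#.....
.......
..#....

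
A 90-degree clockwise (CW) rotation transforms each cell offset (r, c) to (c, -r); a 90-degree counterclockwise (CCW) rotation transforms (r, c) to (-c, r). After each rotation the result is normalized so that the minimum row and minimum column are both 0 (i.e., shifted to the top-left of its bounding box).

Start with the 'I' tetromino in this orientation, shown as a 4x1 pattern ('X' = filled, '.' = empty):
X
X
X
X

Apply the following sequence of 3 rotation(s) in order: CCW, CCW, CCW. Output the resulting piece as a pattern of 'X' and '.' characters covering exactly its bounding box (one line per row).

Answer: XXXX

Derivation:
Start:
X
X
X
X
After rotation 1 (CCW):
XXXX
After rotation 2 (CCW):
X
X
X
X
After rotation 3 (CCW):
XXXX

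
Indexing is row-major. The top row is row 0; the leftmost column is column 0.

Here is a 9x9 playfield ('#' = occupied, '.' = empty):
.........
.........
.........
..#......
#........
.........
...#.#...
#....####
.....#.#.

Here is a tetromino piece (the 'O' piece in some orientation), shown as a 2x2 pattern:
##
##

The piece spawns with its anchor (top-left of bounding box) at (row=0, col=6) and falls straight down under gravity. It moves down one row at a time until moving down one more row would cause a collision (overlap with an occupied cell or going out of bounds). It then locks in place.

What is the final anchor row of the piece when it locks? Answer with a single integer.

Answer: 5

Derivation:
Spawn at (row=0, col=6). Try each row:
  row 0: fits
  row 1: fits
  row 2: fits
  row 3: fits
  row 4: fits
  row 5: fits
  row 6: blocked -> lock at row 5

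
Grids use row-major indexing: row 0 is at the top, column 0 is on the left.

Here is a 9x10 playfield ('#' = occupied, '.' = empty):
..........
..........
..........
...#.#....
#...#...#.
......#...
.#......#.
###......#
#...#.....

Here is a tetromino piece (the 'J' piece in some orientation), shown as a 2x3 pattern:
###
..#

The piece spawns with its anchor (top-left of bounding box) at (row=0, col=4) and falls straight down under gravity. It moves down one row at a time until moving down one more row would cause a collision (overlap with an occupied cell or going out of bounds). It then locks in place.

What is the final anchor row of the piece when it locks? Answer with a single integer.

Answer: 2

Derivation:
Spawn at (row=0, col=4). Try each row:
  row 0: fits
  row 1: fits
  row 2: fits
  row 3: blocked -> lock at row 2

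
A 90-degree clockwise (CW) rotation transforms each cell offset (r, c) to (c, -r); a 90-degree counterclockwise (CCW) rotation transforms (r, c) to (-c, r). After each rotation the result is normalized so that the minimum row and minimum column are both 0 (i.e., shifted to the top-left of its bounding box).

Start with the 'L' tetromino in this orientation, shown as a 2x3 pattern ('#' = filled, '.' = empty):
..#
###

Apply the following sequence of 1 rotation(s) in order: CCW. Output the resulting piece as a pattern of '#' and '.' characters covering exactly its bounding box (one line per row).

Start:
..#
###
After rotation 1 (CCW):
##
.#
.#

Answer: ##
.#
.#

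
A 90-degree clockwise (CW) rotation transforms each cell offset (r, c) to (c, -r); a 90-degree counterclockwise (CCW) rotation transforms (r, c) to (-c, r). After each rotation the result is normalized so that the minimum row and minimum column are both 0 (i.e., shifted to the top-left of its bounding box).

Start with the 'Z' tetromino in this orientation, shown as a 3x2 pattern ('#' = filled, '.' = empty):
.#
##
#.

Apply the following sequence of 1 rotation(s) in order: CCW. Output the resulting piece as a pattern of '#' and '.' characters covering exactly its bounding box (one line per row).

Answer: ##.
.##

Derivation:
Start:
.#
##
#.
After rotation 1 (CCW):
##.
.##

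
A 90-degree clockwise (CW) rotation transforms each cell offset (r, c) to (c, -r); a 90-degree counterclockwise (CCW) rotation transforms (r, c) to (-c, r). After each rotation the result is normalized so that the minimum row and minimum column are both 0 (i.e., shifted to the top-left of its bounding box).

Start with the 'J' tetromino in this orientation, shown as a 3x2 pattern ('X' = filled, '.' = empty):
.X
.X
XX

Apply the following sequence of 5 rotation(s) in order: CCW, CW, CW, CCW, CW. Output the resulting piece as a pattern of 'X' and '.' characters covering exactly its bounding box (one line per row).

Answer: X..
XXX

Derivation:
Start:
.X
.X
XX
After rotation 1 (CCW):
XXX
..X
After rotation 2 (CW):
.X
.X
XX
After rotation 3 (CW):
X..
XXX
After rotation 4 (CCW):
.X
.X
XX
After rotation 5 (CW):
X..
XXX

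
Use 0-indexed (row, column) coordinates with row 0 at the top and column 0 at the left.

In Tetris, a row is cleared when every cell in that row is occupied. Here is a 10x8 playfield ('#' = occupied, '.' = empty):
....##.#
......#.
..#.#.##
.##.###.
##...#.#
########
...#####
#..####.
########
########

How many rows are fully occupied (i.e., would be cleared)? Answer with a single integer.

Check each row:
  row 0: 5 empty cells -> not full
  row 1: 7 empty cells -> not full
  row 2: 4 empty cells -> not full
  row 3: 3 empty cells -> not full
  row 4: 4 empty cells -> not full
  row 5: 0 empty cells -> FULL (clear)
  row 6: 3 empty cells -> not full
  row 7: 3 empty cells -> not full
  row 8: 0 empty cells -> FULL (clear)
  row 9: 0 empty cells -> FULL (clear)
Total rows cleared: 3

Answer: 3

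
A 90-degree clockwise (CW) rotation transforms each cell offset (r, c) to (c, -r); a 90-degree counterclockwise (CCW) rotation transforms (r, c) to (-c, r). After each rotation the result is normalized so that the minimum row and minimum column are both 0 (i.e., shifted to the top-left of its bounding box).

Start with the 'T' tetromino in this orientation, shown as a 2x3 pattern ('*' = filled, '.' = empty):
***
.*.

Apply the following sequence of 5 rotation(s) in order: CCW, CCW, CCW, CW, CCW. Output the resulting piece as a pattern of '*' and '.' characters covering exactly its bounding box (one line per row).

Answer: .*
**
.*

Derivation:
Start:
***
.*.
After rotation 1 (CCW):
*.
**
*.
After rotation 2 (CCW):
.*.
***
After rotation 3 (CCW):
.*
**
.*
After rotation 4 (CW):
.*.
***
After rotation 5 (CCW):
.*
**
.*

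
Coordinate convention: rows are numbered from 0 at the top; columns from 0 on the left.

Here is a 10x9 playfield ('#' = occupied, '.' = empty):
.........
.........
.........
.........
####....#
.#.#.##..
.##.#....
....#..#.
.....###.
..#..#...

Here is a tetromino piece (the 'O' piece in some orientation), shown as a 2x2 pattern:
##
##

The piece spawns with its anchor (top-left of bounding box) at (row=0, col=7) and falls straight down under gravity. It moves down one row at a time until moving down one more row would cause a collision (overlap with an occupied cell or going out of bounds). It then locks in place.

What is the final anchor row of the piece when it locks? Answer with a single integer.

Answer: 2

Derivation:
Spawn at (row=0, col=7). Try each row:
  row 0: fits
  row 1: fits
  row 2: fits
  row 3: blocked -> lock at row 2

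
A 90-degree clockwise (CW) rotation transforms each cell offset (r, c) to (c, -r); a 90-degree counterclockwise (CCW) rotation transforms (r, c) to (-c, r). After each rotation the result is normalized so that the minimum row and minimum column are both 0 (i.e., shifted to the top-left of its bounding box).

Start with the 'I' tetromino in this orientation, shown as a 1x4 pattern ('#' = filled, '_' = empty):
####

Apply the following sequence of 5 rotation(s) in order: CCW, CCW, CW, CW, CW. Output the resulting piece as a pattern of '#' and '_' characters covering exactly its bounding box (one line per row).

Start:
####
After rotation 1 (CCW):
#
#
#
#
After rotation 2 (CCW):
####
After rotation 3 (CW):
#
#
#
#
After rotation 4 (CW):
####
After rotation 5 (CW):
#
#
#
#

Answer: #
#
#
#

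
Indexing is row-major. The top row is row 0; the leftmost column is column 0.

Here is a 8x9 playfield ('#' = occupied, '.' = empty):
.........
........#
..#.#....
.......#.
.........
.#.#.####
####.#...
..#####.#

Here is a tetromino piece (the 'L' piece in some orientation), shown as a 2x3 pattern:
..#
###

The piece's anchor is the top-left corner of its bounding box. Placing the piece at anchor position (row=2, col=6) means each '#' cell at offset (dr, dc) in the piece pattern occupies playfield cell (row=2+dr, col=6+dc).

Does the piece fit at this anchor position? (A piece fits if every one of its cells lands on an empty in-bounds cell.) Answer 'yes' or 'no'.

Answer: no

Derivation:
Check each piece cell at anchor (2, 6):
  offset (0,2) -> (2,8): empty -> OK
  offset (1,0) -> (3,6): empty -> OK
  offset (1,1) -> (3,7): occupied ('#') -> FAIL
  offset (1,2) -> (3,8): empty -> OK
All cells valid: no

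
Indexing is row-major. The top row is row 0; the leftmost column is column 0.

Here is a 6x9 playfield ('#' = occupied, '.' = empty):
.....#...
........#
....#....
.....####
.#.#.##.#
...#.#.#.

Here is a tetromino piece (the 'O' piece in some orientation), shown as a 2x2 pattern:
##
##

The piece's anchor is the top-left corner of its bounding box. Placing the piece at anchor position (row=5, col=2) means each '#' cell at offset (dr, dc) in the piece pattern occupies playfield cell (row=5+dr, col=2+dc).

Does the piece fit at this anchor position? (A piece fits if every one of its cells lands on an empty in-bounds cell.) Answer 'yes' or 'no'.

Check each piece cell at anchor (5, 2):
  offset (0,0) -> (5,2): empty -> OK
  offset (0,1) -> (5,3): occupied ('#') -> FAIL
  offset (1,0) -> (6,2): out of bounds -> FAIL
  offset (1,1) -> (6,3): out of bounds -> FAIL
All cells valid: no

Answer: no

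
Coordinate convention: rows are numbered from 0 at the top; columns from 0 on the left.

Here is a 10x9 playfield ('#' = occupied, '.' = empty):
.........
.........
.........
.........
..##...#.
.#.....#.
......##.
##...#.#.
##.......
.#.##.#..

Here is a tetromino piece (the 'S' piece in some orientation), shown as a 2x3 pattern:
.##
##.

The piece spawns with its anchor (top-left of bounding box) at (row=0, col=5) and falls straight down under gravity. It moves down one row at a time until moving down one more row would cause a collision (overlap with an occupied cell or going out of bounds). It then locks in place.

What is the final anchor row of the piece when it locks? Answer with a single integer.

Answer: 3

Derivation:
Spawn at (row=0, col=5). Try each row:
  row 0: fits
  row 1: fits
  row 2: fits
  row 3: fits
  row 4: blocked -> lock at row 3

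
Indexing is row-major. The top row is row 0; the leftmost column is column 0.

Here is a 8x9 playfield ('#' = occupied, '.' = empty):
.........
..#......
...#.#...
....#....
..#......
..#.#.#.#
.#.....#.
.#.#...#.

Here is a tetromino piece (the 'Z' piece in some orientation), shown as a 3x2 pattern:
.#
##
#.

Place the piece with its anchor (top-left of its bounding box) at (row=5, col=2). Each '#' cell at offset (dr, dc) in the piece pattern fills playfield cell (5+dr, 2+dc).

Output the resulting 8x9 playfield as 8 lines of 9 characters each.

Fill (5+0,2+1) = (5,3)
Fill (5+1,2+0) = (6,2)
Fill (5+1,2+1) = (6,3)
Fill (5+2,2+0) = (7,2)

Answer: .........
..#......
...#.#...
....#....
..#......
..###.#.#
.###...#.
.###...#.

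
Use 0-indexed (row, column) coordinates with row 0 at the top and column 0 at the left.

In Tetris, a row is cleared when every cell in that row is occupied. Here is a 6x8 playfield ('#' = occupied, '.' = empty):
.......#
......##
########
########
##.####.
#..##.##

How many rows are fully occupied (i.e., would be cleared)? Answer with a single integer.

Answer: 2

Derivation:
Check each row:
  row 0: 7 empty cells -> not full
  row 1: 6 empty cells -> not full
  row 2: 0 empty cells -> FULL (clear)
  row 3: 0 empty cells -> FULL (clear)
  row 4: 2 empty cells -> not full
  row 5: 3 empty cells -> not full
Total rows cleared: 2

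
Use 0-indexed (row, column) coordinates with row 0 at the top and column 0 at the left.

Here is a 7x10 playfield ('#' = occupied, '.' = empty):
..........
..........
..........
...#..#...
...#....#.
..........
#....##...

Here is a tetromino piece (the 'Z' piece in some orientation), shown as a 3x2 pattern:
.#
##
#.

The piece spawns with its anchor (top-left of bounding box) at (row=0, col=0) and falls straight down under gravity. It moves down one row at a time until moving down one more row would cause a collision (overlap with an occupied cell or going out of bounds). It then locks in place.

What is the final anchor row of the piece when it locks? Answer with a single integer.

Spawn at (row=0, col=0). Try each row:
  row 0: fits
  row 1: fits
  row 2: fits
  row 3: fits
  row 4: blocked -> lock at row 3

Answer: 3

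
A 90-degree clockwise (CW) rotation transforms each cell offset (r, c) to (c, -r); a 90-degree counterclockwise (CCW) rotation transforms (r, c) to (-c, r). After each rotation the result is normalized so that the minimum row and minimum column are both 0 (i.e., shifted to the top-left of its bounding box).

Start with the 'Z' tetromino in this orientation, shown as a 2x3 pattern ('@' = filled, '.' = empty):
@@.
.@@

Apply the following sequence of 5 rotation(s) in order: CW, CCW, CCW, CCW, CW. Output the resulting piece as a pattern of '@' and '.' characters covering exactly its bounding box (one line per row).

Answer: .@
@@
@.

Derivation:
Start:
@@.
.@@
After rotation 1 (CW):
.@
@@
@.
After rotation 2 (CCW):
@@.
.@@
After rotation 3 (CCW):
.@
@@
@.
After rotation 4 (CCW):
@@.
.@@
After rotation 5 (CW):
.@
@@
@.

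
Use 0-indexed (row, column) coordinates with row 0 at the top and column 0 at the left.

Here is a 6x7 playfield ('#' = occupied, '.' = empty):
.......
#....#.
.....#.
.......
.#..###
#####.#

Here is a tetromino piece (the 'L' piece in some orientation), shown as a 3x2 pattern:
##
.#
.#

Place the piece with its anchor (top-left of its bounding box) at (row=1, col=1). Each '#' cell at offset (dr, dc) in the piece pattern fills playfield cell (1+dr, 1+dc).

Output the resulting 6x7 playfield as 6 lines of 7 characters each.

Answer: .......
###..#.
..#..#.
..#....
.#..###
#####.#

Derivation:
Fill (1+0,1+0) = (1,1)
Fill (1+0,1+1) = (1,2)
Fill (1+1,1+1) = (2,2)
Fill (1+2,1+1) = (3,2)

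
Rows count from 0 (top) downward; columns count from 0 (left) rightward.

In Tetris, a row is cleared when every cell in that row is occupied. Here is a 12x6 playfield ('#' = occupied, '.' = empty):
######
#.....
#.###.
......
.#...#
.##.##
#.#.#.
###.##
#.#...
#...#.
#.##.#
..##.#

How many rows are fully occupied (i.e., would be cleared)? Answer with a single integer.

Answer: 1

Derivation:
Check each row:
  row 0: 0 empty cells -> FULL (clear)
  row 1: 5 empty cells -> not full
  row 2: 2 empty cells -> not full
  row 3: 6 empty cells -> not full
  row 4: 4 empty cells -> not full
  row 5: 2 empty cells -> not full
  row 6: 3 empty cells -> not full
  row 7: 1 empty cell -> not full
  row 8: 4 empty cells -> not full
  row 9: 4 empty cells -> not full
  row 10: 2 empty cells -> not full
  row 11: 3 empty cells -> not full
Total rows cleared: 1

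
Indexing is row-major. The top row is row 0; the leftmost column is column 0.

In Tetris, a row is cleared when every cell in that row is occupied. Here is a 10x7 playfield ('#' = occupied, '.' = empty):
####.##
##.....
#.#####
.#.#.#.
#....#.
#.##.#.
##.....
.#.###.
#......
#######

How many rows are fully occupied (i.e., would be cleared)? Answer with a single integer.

Check each row:
  row 0: 1 empty cell -> not full
  row 1: 5 empty cells -> not full
  row 2: 1 empty cell -> not full
  row 3: 4 empty cells -> not full
  row 4: 5 empty cells -> not full
  row 5: 3 empty cells -> not full
  row 6: 5 empty cells -> not full
  row 7: 3 empty cells -> not full
  row 8: 6 empty cells -> not full
  row 9: 0 empty cells -> FULL (clear)
Total rows cleared: 1

Answer: 1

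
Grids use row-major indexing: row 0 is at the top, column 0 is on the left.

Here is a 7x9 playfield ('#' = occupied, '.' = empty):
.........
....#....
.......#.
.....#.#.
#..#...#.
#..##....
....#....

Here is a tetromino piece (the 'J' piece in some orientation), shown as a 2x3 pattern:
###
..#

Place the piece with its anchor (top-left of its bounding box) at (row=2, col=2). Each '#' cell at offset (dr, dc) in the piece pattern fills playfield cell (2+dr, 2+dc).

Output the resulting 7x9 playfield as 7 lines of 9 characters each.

Answer: .........
....#....
..###..#.
....##.#.
#..#...#.
#..##....
....#....

Derivation:
Fill (2+0,2+0) = (2,2)
Fill (2+0,2+1) = (2,3)
Fill (2+0,2+2) = (2,4)
Fill (2+1,2+2) = (3,4)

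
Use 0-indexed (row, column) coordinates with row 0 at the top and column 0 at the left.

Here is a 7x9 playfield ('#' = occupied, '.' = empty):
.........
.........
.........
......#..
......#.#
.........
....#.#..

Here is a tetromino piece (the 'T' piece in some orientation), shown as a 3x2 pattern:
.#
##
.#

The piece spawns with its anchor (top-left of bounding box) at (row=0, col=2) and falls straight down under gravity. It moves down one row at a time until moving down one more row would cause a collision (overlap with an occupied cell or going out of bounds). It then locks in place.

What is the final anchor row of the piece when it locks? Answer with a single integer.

Spawn at (row=0, col=2). Try each row:
  row 0: fits
  row 1: fits
  row 2: fits
  row 3: fits
  row 4: fits
  row 5: blocked -> lock at row 4

Answer: 4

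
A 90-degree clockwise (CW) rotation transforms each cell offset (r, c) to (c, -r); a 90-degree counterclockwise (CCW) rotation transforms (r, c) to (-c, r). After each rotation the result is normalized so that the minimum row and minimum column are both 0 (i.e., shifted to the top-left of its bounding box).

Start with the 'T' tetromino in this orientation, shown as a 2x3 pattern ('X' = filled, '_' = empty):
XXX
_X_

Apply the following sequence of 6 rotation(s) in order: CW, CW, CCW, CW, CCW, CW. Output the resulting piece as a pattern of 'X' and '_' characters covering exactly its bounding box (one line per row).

Start:
XXX
_X_
After rotation 1 (CW):
_X
XX
_X
After rotation 2 (CW):
_X_
XXX
After rotation 3 (CCW):
_X
XX
_X
After rotation 4 (CW):
_X_
XXX
After rotation 5 (CCW):
_X
XX
_X
After rotation 6 (CW):
_X_
XXX

Answer: _X_
XXX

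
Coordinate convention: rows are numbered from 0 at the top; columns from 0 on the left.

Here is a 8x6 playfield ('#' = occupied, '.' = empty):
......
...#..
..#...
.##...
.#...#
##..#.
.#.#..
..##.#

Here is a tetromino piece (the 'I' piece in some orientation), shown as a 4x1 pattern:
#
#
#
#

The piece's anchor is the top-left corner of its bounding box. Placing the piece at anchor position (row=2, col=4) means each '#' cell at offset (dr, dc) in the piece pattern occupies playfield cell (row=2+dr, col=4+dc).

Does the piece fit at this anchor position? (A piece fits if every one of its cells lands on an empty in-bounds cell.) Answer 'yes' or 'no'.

Check each piece cell at anchor (2, 4):
  offset (0,0) -> (2,4): empty -> OK
  offset (1,0) -> (3,4): empty -> OK
  offset (2,0) -> (4,4): empty -> OK
  offset (3,0) -> (5,4): occupied ('#') -> FAIL
All cells valid: no

Answer: no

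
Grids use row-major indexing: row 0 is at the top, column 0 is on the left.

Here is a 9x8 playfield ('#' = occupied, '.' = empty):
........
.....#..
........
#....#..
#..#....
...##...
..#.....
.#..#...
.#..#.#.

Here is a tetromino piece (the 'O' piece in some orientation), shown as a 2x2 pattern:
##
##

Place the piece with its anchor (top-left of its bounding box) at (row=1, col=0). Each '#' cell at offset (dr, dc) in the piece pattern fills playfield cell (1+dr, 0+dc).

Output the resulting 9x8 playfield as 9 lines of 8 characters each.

Answer: ........
##...#..
##......
#....#..
#..#....
...##...
..#.....
.#..#...
.#..#.#.

Derivation:
Fill (1+0,0+0) = (1,0)
Fill (1+0,0+1) = (1,1)
Fill (1+1,0+0) = (2,0)
Fill (1+1,0+1) = (2,1)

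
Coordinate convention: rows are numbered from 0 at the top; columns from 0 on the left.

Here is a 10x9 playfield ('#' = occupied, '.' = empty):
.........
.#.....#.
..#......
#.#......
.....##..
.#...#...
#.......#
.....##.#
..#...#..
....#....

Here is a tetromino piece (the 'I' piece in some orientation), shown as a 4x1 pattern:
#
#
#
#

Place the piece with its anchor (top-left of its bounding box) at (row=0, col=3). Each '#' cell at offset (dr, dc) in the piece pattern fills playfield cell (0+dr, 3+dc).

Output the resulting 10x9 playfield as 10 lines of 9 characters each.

Answer: ...#.....
.#.#...#.
..##.....
#.##.....
.....##..
.#...#...
#.......#
.....##.#
..#...#..
....#....

Derivation:
Fill (0+0,3+0) = (0,3)
Fill (0+1,3+0) = (1,3)
Fill (0+2,3+0) = (2,3)
Fill (0+3,3+0) = (3,3)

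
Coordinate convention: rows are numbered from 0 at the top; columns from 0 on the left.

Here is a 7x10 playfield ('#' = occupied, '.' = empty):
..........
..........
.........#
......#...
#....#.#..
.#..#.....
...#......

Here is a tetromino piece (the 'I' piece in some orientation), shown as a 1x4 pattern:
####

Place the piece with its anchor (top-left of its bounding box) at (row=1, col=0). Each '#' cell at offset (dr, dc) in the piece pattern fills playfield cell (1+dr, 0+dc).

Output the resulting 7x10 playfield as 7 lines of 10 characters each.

Fill (1+0,0+0) = (1,0)
Fill (1+0,0+1) = (1,1)
Fill (1+0,0+2) = (1,2)
Fill (1+0,0+3) = (1,3)

Answer: ..........
####......
.........#
......#...
#....#.#..
.#..#.....
...#......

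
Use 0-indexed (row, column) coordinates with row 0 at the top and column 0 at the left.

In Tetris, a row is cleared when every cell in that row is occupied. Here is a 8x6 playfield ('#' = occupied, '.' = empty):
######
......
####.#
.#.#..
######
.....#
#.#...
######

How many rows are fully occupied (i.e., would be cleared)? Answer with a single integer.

Answer: 3

Derivation:
Check each row:
  row 0: 0 empty cells -> FULL (clear)
  row 1: 6 empty cells -> not full
  row 2: 1 empty cell -> not full
  row 3: 4 empty cells -> not full
  row 4: 0 empty cells -> FULL (clear)
  row 5: 5 empty cells -> not full
  row 6: 4 empty cells -> not full
  row 7: 0 empty cells -> FULL (clear)
Total rows cleared: 3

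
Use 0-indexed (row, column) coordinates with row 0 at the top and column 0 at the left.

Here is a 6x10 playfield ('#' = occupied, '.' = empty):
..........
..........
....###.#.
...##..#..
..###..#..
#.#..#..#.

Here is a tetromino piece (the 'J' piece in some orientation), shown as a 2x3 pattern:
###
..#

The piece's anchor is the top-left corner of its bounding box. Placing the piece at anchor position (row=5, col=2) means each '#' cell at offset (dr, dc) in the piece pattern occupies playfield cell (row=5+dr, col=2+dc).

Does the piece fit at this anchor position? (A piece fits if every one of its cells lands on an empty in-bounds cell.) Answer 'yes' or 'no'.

Check each piece cell at anchor (5, 2):
  offset (0,0) -> (5,2): occupied ('#') -> FAIL
  offset (0,1) -> (5,3): empty -> OK
  offset (0,2) -> (5,4): empty -> OK
  offset (1,2) -> (6,4): out of bounds -> FAIL
All cells valid: no

Answer: no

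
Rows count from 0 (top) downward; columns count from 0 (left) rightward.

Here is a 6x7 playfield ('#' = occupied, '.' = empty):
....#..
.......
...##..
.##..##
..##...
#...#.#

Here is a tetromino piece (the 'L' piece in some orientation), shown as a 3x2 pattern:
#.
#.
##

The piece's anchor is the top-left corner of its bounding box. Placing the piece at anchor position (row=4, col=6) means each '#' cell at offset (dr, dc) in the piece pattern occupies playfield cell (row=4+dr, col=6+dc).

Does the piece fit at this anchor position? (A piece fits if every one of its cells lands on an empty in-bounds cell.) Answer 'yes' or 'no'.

Answer: no

Derivation:
Check each piece cell at anchor (4, 6):
  offset (0,0) -> (4,6): empty -> OK
  offset (1,0) -> (5,6): occupied ('#') -> FAIL
  offset (2,0) -> (6,6): out of bounds -> FAIL
  offset (2,1) -> (6,7): out of bounds -> FAIL
All cells valid: no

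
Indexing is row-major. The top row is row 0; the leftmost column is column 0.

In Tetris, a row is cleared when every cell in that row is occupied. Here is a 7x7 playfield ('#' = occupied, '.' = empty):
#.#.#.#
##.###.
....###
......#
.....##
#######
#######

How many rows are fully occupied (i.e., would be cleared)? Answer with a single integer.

Check each row:
  row 0: 3 empty cells -> not full
  row 1: 2 empty cells -> not full
  row 2: 4 empty cells -> not full
  row 3: 6 empty cells -> not full
  row 4: 5 empty cells -> not full
  row 5: 0 empty cells -> FULL (clear)
  row 6: 0 empty cells -> FULL (clear)
Total rows cleared: 2

Answer: 2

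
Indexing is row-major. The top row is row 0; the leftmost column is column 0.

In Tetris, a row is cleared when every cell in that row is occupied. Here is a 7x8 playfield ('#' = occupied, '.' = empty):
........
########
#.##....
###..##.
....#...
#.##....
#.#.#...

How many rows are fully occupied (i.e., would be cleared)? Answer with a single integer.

Answer: 1

Derivation:
Check each row:
  row 0: 8 empty cells -> not full
  row 1: 0 empty cells -> FULL (clear)
  row 2: 5 empty cells -> not full
  row 3: 3 empty cells -> not full
  row 4: 7 empty cells -> not full
  row 5: 5 empty cells -> not full
  row 6: 5 empty cells -> not full
Total rows cleared: 1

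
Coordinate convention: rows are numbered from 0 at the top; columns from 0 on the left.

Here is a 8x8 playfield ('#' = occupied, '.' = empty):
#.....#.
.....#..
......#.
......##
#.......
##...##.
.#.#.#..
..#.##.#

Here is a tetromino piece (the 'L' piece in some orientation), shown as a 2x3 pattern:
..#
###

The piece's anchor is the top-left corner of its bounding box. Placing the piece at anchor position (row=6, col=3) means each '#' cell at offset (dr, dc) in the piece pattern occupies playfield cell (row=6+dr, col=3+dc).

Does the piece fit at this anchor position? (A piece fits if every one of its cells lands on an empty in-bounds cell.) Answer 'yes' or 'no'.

Answer: no

Derivation:
Check each piece cell at anchor (6, 3):
  offset (0,2) -> (6,5): occupied ('#') -> FAIL
  offset (1,0) -> (7,3): empty -> OK
  offset (1,1) -> (7,4): occupied ('#') -> FAIL
  offset (1,2) -> (7,5): occupied ('#') -> FAIL
All cells valid: no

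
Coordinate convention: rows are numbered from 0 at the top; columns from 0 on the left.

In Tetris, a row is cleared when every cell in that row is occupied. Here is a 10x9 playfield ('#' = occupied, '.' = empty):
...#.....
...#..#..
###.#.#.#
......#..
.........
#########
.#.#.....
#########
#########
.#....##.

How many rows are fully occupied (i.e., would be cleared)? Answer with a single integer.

Answer: 3

Derivation:
Check each row:
  row 0: 8 empty cells -> not full
  row 1: 7 empty cells -> not full
  row 2: 3 empty cells -> not full
  row 3: 8 empty cells -> not full
  row 4: 9 empty cells -> not full
  row 5: 0 empty cells -> FULL (clear)
  row 6: 7 empty cells -> not full
  row 7: 0 empty cells -> FULL (clear)
  row 8: 0 empty cells -> FULL (clear)
  row 9: 6 empty cells -> not full
Total rows cleared: 3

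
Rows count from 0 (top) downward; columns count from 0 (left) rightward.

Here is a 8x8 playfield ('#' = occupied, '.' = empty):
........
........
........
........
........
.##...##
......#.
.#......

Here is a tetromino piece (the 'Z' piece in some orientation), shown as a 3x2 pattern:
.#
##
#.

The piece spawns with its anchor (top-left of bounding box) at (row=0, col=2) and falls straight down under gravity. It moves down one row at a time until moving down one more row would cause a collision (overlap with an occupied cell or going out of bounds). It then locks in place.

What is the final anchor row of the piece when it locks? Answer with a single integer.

Spawn at (row=0, col=2). Try each row:
  row 0: fits
  row 1: fits
  row 2: fits
  row 3: blocked -> lock at row 2

Answer: 2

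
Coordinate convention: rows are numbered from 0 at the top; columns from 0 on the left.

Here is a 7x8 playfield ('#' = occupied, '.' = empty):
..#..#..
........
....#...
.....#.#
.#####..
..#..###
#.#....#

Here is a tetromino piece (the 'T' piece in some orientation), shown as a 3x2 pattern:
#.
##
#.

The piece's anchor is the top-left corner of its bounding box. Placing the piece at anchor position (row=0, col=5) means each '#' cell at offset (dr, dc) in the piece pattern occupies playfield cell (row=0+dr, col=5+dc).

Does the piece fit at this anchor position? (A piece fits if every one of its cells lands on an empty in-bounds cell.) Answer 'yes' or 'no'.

Check each piece cell at anchor (0, 5):
  offset (0,0) -> (0,5): occupied ('#') -> FAIL
  offset (1,0) -> (1,5): empty -> OK
  offset (1,1) -> (1,6): empty -> OK
  offset (2,0) -> (2,5): empty -> OK
All cells valid: no

Answer: no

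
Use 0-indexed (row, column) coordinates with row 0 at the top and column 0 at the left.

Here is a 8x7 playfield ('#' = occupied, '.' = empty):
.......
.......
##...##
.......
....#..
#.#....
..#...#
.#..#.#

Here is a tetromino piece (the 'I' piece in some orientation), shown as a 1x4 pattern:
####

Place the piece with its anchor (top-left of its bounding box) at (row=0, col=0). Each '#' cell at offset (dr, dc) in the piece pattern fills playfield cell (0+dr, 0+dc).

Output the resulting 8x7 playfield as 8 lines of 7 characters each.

Fill (0+0,0+0) = (0,0)
Fill (0+0,0+1) = (0,1)
Fill (0+0,0+2) = (0,2)
Fill (0+0,0+3) = (0,3)

Answer: ####...
.......
##...##
.......
....#..
#.#....
..#...#
.#..#.#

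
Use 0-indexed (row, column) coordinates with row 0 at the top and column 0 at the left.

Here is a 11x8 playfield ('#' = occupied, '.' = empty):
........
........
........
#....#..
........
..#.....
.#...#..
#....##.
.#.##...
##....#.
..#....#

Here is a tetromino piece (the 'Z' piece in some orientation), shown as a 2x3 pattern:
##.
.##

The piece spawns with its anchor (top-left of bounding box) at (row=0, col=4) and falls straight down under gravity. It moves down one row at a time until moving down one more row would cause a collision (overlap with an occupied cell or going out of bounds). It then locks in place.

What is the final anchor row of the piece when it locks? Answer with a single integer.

Spawn at (row=0, col=4). Try each row:
  row 0: fits
  row 1: fits
  row 2: blocked -> lock at row 1

Answer: 1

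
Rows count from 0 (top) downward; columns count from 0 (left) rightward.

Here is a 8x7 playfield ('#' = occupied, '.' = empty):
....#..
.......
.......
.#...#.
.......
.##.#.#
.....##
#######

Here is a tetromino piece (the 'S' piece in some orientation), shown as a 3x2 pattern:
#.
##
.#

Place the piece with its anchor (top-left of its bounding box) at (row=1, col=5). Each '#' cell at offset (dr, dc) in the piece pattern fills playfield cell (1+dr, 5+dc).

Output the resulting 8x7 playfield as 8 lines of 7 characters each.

Answer: ....#..
.....#.
.....##
.#...##
.......
.##.#.#
.....##
#######

Derivation:
Fill (1+0,5+0) = (1,5)
Fill (1+1,5+0) = (2,5)
Fill (1+1,5+1) = (2,6)
Fill (1+2,5+1) = (3,6)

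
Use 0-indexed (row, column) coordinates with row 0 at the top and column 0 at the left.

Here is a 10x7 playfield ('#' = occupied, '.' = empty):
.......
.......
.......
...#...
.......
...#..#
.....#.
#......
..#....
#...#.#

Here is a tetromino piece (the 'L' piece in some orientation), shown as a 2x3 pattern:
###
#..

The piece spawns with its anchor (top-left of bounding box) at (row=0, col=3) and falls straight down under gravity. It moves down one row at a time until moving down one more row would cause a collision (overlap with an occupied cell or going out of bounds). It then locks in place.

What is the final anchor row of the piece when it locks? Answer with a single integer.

Spawn at (row=0, col=3). Try each row:
  row 0: fits
  row 1: fits
  row 2: blocked -> lock at row 1

Answer: 1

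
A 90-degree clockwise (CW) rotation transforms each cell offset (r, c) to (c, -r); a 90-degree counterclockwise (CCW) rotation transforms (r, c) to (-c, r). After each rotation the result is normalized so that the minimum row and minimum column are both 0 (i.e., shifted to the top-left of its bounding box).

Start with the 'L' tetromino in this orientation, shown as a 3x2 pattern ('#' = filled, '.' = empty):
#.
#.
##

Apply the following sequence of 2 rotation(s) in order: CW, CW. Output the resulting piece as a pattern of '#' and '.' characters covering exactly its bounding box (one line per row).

Start:
#.
#.
##
After rotation 1 (CW):
###
#..
After rotation 2 (CW):
##
.#
.#

Answer: ##
.#
.#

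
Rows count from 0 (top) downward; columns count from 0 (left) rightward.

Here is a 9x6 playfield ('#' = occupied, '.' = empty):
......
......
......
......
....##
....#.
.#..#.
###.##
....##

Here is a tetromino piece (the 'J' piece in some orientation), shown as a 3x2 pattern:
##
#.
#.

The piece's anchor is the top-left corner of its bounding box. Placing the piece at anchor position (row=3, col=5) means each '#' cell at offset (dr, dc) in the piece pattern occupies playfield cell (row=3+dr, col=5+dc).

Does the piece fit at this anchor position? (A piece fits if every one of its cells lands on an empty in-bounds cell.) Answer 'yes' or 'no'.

Answer: no

Derivation:
Check each piece cell at anchor (3, 5):
  offset (0,0) -> (3,5): empty -> OK
  offset (0,1) -> (3,6): out of bounds -> FAIL
  offset (1,0) -> (4,5): occupied ('#') -> FAIL
  offset (2,0) -> (5,5): empty -> OK
All cells valid: no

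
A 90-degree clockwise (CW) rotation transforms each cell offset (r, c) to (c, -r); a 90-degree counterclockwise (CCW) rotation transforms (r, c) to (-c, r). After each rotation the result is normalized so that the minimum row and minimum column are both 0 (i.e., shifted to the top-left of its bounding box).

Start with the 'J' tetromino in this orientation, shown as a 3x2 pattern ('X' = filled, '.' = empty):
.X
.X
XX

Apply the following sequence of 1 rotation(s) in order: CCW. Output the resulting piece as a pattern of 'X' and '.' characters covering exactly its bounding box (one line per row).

Answer: XXX
..X

Derivation:
Start:
.X
.X
XX
After rotation 1 (CCW):
XXX
..X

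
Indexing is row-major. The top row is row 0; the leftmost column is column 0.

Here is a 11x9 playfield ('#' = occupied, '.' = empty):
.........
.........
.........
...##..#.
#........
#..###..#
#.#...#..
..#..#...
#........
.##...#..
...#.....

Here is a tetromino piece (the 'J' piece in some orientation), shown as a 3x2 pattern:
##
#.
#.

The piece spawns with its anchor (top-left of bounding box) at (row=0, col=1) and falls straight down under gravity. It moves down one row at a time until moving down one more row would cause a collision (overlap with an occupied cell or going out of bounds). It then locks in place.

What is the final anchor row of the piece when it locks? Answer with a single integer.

Answer: 5

Derivation:
Spawn at (row=0, col=1). Try each row:
  row 0: fits
  row 1: fits
  row 2: fits
  row 3: fits
  row 4: fits
  row 5: fits
  row 6: blocked -> lock at row 5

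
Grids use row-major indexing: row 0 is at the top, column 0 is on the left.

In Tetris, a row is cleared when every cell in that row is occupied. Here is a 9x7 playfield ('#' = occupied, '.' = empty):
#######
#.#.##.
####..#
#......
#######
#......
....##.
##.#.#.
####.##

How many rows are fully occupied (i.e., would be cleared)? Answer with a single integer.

Answer: 2

Derivation:
Check each row:
  row 0: 0 empty cells -> FULL (clear)
  row 1: 3 empty cells -> not full
  row 2: 2 empty cells -> not full
  row 3: 6 empty cells -> not full
  row 4: 0 empty cells -> FULL (clear)
  row 5: 6 empty cells -> not full
  row 6: 5 empty cells -> not full
  row 7: 3 empty cells -> not full
  row 8: 1 empty cell -> not full
Total rows cleared: 2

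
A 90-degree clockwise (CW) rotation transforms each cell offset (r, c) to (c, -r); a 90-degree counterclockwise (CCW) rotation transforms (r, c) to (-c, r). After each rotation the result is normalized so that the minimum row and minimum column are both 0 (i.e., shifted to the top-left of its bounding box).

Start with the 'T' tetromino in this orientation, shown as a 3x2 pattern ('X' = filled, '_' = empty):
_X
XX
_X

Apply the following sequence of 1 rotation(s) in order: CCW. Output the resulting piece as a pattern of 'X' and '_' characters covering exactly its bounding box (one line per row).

Start:
_X
XX
_X
After rotation 1 (CCW):
XXX
_X_

Answer: XXX
_X_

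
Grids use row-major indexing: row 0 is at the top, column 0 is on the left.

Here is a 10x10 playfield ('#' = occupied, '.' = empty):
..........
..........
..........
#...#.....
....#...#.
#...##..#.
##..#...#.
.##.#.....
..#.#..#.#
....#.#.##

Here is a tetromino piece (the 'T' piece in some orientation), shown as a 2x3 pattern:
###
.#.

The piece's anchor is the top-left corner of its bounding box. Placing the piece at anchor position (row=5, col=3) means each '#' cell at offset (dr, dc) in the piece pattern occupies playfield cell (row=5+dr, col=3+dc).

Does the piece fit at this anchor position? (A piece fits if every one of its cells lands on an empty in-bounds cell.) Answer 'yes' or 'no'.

Answer: no

Derivation:
Check each piece cell at anchor (5, 3):
  offset (0,0) -> (5,3): empty -> OK
  offset (0,1) -> (5,4): occupied ('#') -> FAIL
  offset (0,2) -> (5,5): occupied ('#') -> FAIL
  offset (1,1) -> (6,4): occupied ('#') -> FAIL
All cells valid: no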